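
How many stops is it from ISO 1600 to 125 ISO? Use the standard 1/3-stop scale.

3 2/3 stops

1600 → 1250 → 1000 → 800 → 640 → 500 → 400 → 320 → 250 → 200 → 160 → 125 — count the steps: 11 third-stops = 3 2/3 stops.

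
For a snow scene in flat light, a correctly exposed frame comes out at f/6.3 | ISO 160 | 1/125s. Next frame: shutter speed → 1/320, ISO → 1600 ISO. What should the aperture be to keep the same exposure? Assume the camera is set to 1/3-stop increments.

Shutter speed: 1/125 → 1/160 → 1/200 → 1/250 → 1/320 — 1 1/3 stops faster (darker).
ISO: 160 → 200 → 250 → 320 → 400 → 500 → 640 → 800 → 1000 → 1250 → 1600 — 3 1/3 stops raised (brighter).
Net change so far: 2 stops brighter. Offset with the aperture: f/6.3 → f/7.1 → f/8 → f/9 → f/10 → f/11 → f/13.

f/13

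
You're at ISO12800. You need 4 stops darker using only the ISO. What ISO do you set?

ISO 800

ISO: 12800 → 6400 → 3200 → 1600 → 800 — 4 stops lower (darker).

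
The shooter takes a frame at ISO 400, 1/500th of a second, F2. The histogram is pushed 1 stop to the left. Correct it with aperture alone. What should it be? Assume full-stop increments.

Underexposed by 1 stop → need 1 stop brighter.
Aperture: f/2 → f/1.4.

f/1.4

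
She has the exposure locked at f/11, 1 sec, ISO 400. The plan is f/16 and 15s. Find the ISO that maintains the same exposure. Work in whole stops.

ISO 50

Aperture: f/11 → f/16 — 1 stop smaller aperture (darker).
Shutter speed: 1 → 2 → 4 → 8 → 15 — 4 stops slower (brighter).
Net change so far: 3 stops brighter. Offset with the ISO: 400 → 200 → 100 → 50.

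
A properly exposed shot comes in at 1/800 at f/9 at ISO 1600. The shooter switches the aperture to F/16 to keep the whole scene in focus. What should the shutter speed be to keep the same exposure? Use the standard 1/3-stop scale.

1/250s

Aperture: f/9 → f/10 → f/11 → f/13 → f/14 → f/16 — 1 2/3 stops smaller aperture (darker).
Need 1 2/3 stops brighter from the shutter speed: 1/800 → 1/640 → 1/500 → 1/400 → 1/320 → 1/250.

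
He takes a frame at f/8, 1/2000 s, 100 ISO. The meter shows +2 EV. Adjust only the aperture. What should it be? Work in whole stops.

f/16

Overexposed by 2 stops → need 2 stops darker.
Aperture: f/8 → f/11 → f/16.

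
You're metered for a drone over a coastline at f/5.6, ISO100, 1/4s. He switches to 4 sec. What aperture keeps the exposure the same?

Shutter speed: 1/4 → 1/2 → 1 → 2 → 4 — 4 stops slower (brighter).
Need 4 stops darker from the aperture: f/5.6 → f/8 → f/11 → f/16 → f/22.

f/22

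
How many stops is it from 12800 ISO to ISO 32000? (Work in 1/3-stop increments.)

12800 → 16000 → 20000 → 25600 → 32000 — count the steps: 4 third-stops = 1 1/3 stops.

1 1/3 stops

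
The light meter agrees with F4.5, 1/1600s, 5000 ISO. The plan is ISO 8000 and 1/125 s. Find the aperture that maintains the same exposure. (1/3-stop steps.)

ISO: 5000 → 6400 → 8000 — 2/3 stop raised (brighter).
Shutter speed: 1/1600 → 1/1250 → 1/1000 → 1/800 → 1/640 → 1/500 → 1/400 → 1/320 → 1/250 → 1/200 → 1/160 → 1/125 — 3 2/3 stops longer (brighter).
Net change so far: 4 1/3 stops brighter. Offset with the aperture: f/4.5 → f/5 → f/5.6 → f/6.3 → f/7.1 → f/8 → f/9 → f/10 → f/11 → f/13 → f/14 → f/16 → f/18 → f/20.

f/20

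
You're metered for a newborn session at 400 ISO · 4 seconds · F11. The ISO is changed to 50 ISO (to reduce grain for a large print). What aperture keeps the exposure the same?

ISO: 400 → 200 → 100 → 50 — 3 stops dropped (darker).
Need 3 stops brighter from the aperture: f/11 → f/8 → f/5.6 → f/4.

f/4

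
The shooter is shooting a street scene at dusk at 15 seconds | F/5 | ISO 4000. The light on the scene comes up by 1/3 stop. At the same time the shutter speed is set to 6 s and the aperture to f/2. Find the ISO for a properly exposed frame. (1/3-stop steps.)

Scene light: 1/3 stop brighter.
Shutter speed: 15 → 13 → 10 → 8 → 6 — 1 1/3 stops faster (darker).
Aperture: f/5 → f/4.5 → f/4 → f/3.5 → f/3.2 → f/2.8 → f/2.5 → f/2.2 → f/2 — 2 2/3 stops larger aperture (brighter).
Net so far: 1 2/3 stops brighter. ISO: 4000 → 3200 → 2500 → 2000 → 1600 → 1250.

ISO 1250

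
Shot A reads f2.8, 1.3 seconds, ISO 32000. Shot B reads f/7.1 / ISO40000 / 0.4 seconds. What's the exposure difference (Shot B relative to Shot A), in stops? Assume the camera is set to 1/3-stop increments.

4 stops darker

Aperture: f/2.8 → f/3.2 → f/3.5 → f/4 → f/4.5 → f/5 → f/5.6 → f/6.3 → f/7.1 — 2 2/3 stops stopped down (darker).
Shutter speed: 1.3 → 1 → 0.8 → 0.6 → 0.5 → 0.4 — 1 2/3 stops shorter (darker).
ISO: 32000 → 40000 — 1/3 stop raised (brighter).
Net: −2 2/3 −1 2/3 +1/3 = −4 stops.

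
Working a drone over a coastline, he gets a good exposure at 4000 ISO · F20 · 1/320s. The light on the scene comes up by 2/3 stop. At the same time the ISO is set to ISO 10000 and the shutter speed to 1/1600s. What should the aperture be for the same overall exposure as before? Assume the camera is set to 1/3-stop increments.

f/18

Scene light: 2/3 stop brighter.
ISO: 4000 → 5000 → 6400 → 8000 → 10000 — 1 1/3 stops raised (brighter).
Shutter speed: 1/320 → 1/400 → 1/500 → 1/640 → 1/800 → 1/1000 → 1/1250 → 1/1600 — 2 1/3 stops faster (darker).
Net so far: 1/3 stop darker. Aperture: f/20 → f/18.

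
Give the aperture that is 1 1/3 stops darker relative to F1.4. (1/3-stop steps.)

Aperture: f/1.4 → f/1.6 → f/1.8 → f/2 → f/2.2 — 1 1/3 stops narrower (darker).

f/2.2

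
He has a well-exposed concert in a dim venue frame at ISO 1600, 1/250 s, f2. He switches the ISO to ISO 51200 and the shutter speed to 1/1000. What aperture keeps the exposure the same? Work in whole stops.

f/5.6

ISO: 1600 → 3200 → 6400 → 12800 → 25600 → 51200 — 5 stops higher (brighter).
Shutter speed: 1/250 → 1/500 → 1/1000 — 2 stops shorter (darker).
Net change so far: 3 stops brighter. Offset with the aperture: f/2 → f/2.8 → f/4 → f/5.6.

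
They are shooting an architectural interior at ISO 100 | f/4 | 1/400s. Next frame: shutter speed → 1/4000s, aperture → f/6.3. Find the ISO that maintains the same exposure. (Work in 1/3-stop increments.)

ISO 2500

Shutter speed: 1/400 → 1/500 → 1/640 → 1/800 → 1/1000 → 1/1250 → 1/1600 → 1/2000 → 1/2500 → 1/3200 → 1/4000 — 3 1/3 stops faster (darker).
Aperture: f/4 → f/4.5 → f/5 → f/5.6 → f/6.3 — 1 1/3 stops stopped down (darker).
Net change so far: 4 2/3 stops darker. Offset with the ISO: 100 → 125 → 160 → 200 → 250 → 320 → 400 → 500 → 640 → 800 → 1000 → 1250 → 1600 → 2000 → 2500.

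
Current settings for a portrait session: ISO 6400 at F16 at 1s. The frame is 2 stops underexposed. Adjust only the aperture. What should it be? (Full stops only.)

f/8

Underexposed by 2 stops → need 2 stops brighter.
Aperture: f/16 → f/11 → f/8.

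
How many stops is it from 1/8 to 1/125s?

1/8 → 1/15 → 1/30 → 1/60 → 1/125 — count the steps: 4 stops.

4 stops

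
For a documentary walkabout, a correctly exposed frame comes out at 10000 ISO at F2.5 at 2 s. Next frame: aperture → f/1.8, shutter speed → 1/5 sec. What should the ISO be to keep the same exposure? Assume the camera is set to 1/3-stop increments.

ISO 51200

Aperture: f/2.5 → f/2.2 → f/2 → f/1.8 — 1 stop wider (brighter).
Shutter speed: 2 → 1.6 → 1.3 → 1 → 0.8 → 0.6 → 0.5 → 0.4 → 0.3 → 1/4 → 1/5 — 3 1/3 stops shorter (darker).
Net change so far: 2 1/3 stops darker. Offset with the ISO: 10000 → 12800 → 16000 → 20000 → 25600 → 32000 → 40000 → 51200.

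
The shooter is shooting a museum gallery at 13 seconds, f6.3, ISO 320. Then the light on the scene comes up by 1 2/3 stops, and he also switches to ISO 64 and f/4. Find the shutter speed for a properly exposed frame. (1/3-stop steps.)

8 s

Scene light: 1 2/3 stops brighter.
ISO: 320 → 250 → 200 → 160 → 125 → 100 → 80 → 64 — 2 1/3 stops lower (darker).
Aperture: f/6.3 → f/5.6 → f/5 → f/4.5 → f/4 — 1 1/3 stops larger aperture (brighter).
Net so far: 2/3 stop brighter. Shutter speed: 13 → 10 → 8.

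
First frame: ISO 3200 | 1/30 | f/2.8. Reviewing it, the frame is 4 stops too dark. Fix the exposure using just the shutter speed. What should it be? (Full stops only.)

1/2s

Underexposed by 4 stops → need 4 stops brighter.
Shutter speed: 1/30 → 1/15 → 1/8 → 1/4 → 1/2.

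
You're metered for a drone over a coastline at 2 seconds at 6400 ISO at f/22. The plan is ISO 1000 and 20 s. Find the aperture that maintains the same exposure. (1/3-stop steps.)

f/29

ISO: 6400 → 5000 → 4000 → 3200 → 2500 → 2000 → 1600 → 1250 → 1000 — 2 2/3 stops dropped (darker).
Shutter speed: 2 → 2.5 → 3.2 → 4 → 5 → 6 → 8 → 10 → 13 → 15 → 20 — 3 1/3 stops slower (brighter).
Net change so far: 2/3 stop brighter. Offset with the aperture: f/22 → f/25 → f/29.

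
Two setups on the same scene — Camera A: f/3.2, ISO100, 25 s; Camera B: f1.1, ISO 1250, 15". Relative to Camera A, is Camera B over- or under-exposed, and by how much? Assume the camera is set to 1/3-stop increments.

6 stops brighter

Aperture: f/3.2 → f/2.8 → f/2.5 → f/2.2 → f/2 → f/1.8 → f/1.6 → f/1.4 → f/1.2 → f/1.1 — 3 stops opened up (brighter).
Shutter speed: 25 → 20 → 15 — 2/3 stop shorter (darker).
ISO: 100 → 125 → 160 → 200 → 250 → 320 → 400 → 500 → 640 → 800 → 1000 → 1250 — 3 2/3 stops higher (brighter).
Net: +3 −2/3 +3 2/3 = +6 stops.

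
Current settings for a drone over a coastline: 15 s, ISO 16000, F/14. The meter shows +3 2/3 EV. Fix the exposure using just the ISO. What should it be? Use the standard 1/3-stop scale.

Overexposed by 3 2/3 stops → need 3 2/3 stops darker.
ISO: 16000 → 12800 → 10000 → 8000 → 6400 → 5000 → 4000 → 3200 → 2500 → 2000 → 1600 → 1250.

ISO 1250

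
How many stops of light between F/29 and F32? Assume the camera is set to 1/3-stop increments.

f/29 → f/32 — count the steps: 1 third-stops = 1/3 stop.

1/3 stop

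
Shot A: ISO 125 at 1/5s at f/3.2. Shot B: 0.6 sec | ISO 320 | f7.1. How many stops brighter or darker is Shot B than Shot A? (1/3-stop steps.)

2/3 stop brighter

Aperture: f/3.2 → f/3.5 → f/4 → f/4.5 → f/5 → f/5.6 → f/6.3 → f/7.1 — 2 1/3 stops smaller aperture (darker).
Shutter speed: 1/5 → 1/4 → 0.3 → 0.4 → 0.5 → 0.6 — 1 2/3 stops slower (brighter).
ISO: 125 → 160 → 200 → 250 → 320 — 1 1/3 stops higher (brighter).
Net: −2 1/3 +1 2/3 +1 1/3 = +2/3 stops.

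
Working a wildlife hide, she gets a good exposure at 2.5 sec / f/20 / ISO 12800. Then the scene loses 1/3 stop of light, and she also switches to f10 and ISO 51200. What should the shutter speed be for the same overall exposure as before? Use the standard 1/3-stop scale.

1/5s

Scene light: 1/3 stop darker.
Aperture: f/20 → f/18 → f/16 → f/14 → f/13 → f/11 → f/10 — 2 stops opened up (brighter).
ISO: 12800 → 16000 → 20000 → 25600 → 32000 → 40000 → 51200 — 2 stops higher (brighter).
Net so far: 3 2/3 stops brighter. Shutter speed: 2.5 → 2 → 1.6 → 1.3 → 1 → 0.8 → 0.6 → 0.5 → 0.4 → 0.3 → 1/4 → 1/5.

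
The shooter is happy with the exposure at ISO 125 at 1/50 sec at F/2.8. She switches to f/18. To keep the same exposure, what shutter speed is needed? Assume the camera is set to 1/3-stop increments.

0.8 s

Aperture: f/2.8 → f/3.2 → f/3.5 → f/4 → f/4.5 → f/5 → f/5.6 → f/6.3 → f/7.1 → f/8 → f/9 → f/10 → f/11 → f/13 → f/14 → f/16 → f/18 — 5 1/3 stops narrower (darker).
Need 5 1/3 stops brighter from the shutter speed: 1/50 → 1/40 → 1/30 → 1/25 → 1/20 → 1/15 → 1/13 → 1/10 → 1/8 → 1/6 → 1/5 → 1/4 → 0.3 → 0.4 → 0.5 → 0.6 → 0.8.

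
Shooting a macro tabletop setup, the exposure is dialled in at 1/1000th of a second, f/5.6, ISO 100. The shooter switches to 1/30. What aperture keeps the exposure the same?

f/32

Shutter speed: 1/1000 → 1/500 → 1/250 → 1/125 → 1/60 → 1/30 — 5 stops slower (brighter).
Need 5 stops darker from the aperture: f/5.6 → f/8 → f/11 → f/16 → f/22 → f/32.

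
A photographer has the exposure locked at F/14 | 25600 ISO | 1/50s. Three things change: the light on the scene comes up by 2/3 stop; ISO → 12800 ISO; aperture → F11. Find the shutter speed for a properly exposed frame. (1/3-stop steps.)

Scene light: 2/3 stop brighter.
ISO: 25600 → 20000 → 16000 → 12800 — 1 stop lower (darker).
Aperture: f/14 → f/13 → f/11 — 2/3 stop wider (brighter).
Net so far: 1/3 stop brighter. Shutter speed: 1/50 → 1/60.

1/60s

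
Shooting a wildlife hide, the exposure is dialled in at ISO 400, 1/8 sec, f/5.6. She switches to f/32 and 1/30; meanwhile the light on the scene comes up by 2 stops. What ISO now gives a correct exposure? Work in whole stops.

Scene light: 2 stops brighter.
Aperture: f/5.6 → f/8 → f/11 → f/16 → f/22 → f/32 — 5 stops stopped down (darker).
Shutter speed: 1/8 → 1/15 → 1/30 — 2 stops shorter (darker).
Net so far: 5 stops darker. ISO: 400 → 800 → 1600 → 3200 → 6400 → 12800.

ISO 12800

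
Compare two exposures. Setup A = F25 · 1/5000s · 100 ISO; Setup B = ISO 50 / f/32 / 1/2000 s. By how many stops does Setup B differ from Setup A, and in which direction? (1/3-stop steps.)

1/3 stop darker

Aperture: f/25 → f/29 → f/32 — 2/3 stop stopped down (darker).
Shutter speed: 1/5000 → 1/4000 → 1/3200 → 1/2500 → 1/2000 — 1 1/3 stops slower (brighter).
ISO: 100 → 80 → 64 → 50 — 1 stop dropped (darker).
Net: −2/3 +1 1/3 −1 = −1/3 stops.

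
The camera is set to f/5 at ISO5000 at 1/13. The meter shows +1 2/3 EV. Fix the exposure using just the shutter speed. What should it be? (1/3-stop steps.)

Overexposed by 1 2/3 stops → need 1 2/3 stops darker.
Shutter speed: 1/13 → 1/15 → 1/20 → 1/25 → 1/30 → 1/40.

1/40s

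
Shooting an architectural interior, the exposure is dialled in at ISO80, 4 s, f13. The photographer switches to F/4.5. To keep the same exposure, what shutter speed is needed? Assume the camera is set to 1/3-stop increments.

Aperture: f/13 → f/11 → f/10 → f/9 → f/8 → f/7.1 → f/6.3 → f/5.6 → f/5 → f/4.5 — 3 stops opened up (brighter).
Need 3 stops darker from the shutter speed: 4 → 3.2 → 2.5 → 2 → 1.6 → 1.3 → 1 → 0.8 → 0.6 → 0.5.

0.5 s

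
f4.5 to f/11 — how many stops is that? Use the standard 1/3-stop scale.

2 2/3 stops

f/4.5 → f/5 → f/5.6 → f/6.3 → f/7.1 → f/8 → f/9 → f/10 → f/11 — count the steps: 8 third-stops = 2 2/3 stops.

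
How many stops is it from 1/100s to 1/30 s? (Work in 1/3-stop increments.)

1/100 → 1/80 → 1/60 → 1/50 → 1/40 → 1/30 — count the steps: 5 third-stops = 1 2/3 stops.

1 2/3 stops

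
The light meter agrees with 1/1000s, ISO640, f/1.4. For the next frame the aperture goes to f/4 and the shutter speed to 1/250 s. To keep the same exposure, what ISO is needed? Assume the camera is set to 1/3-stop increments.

ISO 1250

Aperture: f/1.4 → f/1.6 → f/1.8 → f/2 → f/2.2 → f/2.5 → f/2.8 → f/3.2 → f/3.5 → f/4 — 3 stops smaller aperture (darker).
Shutter speed: 1/1000 → 1/800 → 1/640 → 1/500 → 1/400 → 1/320 → 1/250 — 2 stops slower (brighter).
Net change so far: 1 stop darker. Offset with the ISO: 640 → 800 → 1000 → 1250.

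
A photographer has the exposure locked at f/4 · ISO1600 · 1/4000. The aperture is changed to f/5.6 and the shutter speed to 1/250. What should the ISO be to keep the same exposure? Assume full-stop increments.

Aperture: f/4 → f/5.6 — 1 stop smaller aperture (darker).
Shutter speed: 1/4000 → 1/2000 → 1/1000 → 1/500 → 1/250 — 4 stops longer (brighter).
Net change so far: 3 stops brighter. Offset with the ISO: 1600 → 800 → 400 → 200.

ISO 200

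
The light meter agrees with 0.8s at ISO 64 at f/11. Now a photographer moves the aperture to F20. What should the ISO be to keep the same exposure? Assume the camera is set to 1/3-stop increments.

ISO 200

Aperture: f/11 → f/13 → f/14 → f/16 → f/18 → f/20 — 1 2/3 stops stopped down (darker).
Need 1 2/3 stops brighter from the ISO: 64 → 80 → 100 → 125 → 160 → 200.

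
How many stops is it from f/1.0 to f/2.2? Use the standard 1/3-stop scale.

2 1/3 stops

f/1.0 → f/1.1 → f/1.2 → f/1.4 → f/1.6 → f/1.8 → f/2 → f/2.2 — count the steps: 7 third-stops = 2 1/3 stops.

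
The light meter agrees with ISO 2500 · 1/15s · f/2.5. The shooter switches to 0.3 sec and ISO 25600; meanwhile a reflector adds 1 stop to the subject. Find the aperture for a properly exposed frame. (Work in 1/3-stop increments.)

f/25

Scene light: 1 stop brighter.
Shutter speed: 1/15 → 1/13 → 1/10 → 1/8 → 1/6 → 1/5 → 1/4 → 0.3 — 2 1/3 stops longer (brighter).
ISO: 2500 → 3200 → 4000 → 5000 → 6400 → 8000 → 10000 → 12800 → 16000 → 20000 → 25600 — 3 1/3 stops higher (brighter).
Net so far: 6 2/3 stops brighter. Aperture: f/2.5 → f/2.8 → f/3.2 → f/3.5 → f/4 → f/4.5 → f/5 → f/5.6 → f/6.3 → f/7.1 → f/8 → f/9 → f/10 → f/11 → f/13 → f/14 → f/16 → f/18 → f/20 → f/22 → f/25.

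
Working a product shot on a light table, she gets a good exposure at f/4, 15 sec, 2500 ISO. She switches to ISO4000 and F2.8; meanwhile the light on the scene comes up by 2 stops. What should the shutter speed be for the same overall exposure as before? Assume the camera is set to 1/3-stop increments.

Scene light: 2 stops brighter.
ISO: 2500 → 3200 → 4000 — 2/3 stop higher (brighter).
Aperture: f/4 → f/3.5 → f/3.2 → f/2.8 — 1 stop opened up (brighter).
Net so far: 3 2/3 stops brighter. Shutter speed: 15 → 13 → 10 → 8 → 6 → 5 → 4 → 3.2 → 2.5 → 2 → 1.6 → 1.3.

1.3 s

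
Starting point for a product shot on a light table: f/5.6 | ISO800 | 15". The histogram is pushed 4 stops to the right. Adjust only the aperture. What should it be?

f/22

Overexposed by 4 stops → need 4 stops darker.
Aperture: f/5.6 → f/8 → f/11 → f/16 → f/22.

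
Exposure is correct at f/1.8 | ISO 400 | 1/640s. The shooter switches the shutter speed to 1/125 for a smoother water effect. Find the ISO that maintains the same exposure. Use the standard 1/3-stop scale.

ISO 80

Shutter speed: 1/640 → 1/500 → 1/400 → 1/320 → 1/250 → 1/200 → 1/160 → 1/125 — 2 1/3 stops slower (brighter).
Need 2 1/3 stops darker from the ISO: 400 → 320 → 250 → 200 → 160 → 125 → 100 → 80.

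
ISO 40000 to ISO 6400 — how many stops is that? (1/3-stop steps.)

40000 → 32000 → 25600 → 20000 → 16000 → 12800 → 10000 → 8000 → 6400 — count the steps: 8 third-stops = 2 2/3 stops.

2 2/3 stops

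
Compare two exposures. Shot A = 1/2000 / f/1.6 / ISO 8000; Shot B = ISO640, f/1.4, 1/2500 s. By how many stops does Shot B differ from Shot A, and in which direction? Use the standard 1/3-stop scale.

3 2/3 stops darker

Aperture: f/1.6 → f/1.4 — 1/3 stop larger aperture (brighter).
Shutter speed: 1/2000 → 1/2500 — 1/3 stop shorter (darker).
ISO: 8000 → 6400 → 5000 → 4000 → 3200 → 2500 → 2000 → 1600 → 1250 → 1000 → 800 → 640 — 3 2/3 stops lower (darker).
Net: +1/3 −1/3 −3 2/3 = −3 2/3 stops.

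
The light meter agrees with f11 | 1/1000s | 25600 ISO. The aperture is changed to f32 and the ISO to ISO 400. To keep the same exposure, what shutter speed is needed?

Aperture: f/11 → f/16 → f/22 → f/32 — 3 stops stopped down (darker).
ISO: 25600 → 12800 → 6400 → 3200 → 1600 → 800 → 400 — 6 stops dropped (darker).
Net change so far: 9 stops darker. Offset with the shutter speed: 1/1000 → 1/500 → 1/250 → 1/125 → 1/60 → 1/30 → 1/15 → 1/8 → 1/4 → 1/2.

1/2s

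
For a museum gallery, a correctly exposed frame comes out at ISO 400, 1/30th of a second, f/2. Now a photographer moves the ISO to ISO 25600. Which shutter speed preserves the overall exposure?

1/2000s

ISO: 400 → 800 → 1600 → 3200 → 6400 → 12800 → 25600 — 6 stops higher (brighter).
Need 6 stops darker from the shutter speed: 1/30 → 1/60 → 1/125 → 1/250 → 1/500 → 1/1000 → 1/2000.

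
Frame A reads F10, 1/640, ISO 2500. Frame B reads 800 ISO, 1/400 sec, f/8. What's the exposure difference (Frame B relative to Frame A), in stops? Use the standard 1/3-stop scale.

Aperture: f/10 → f/9 → f/8 — 2/3 stop larger aperture (brighter).
Shutter speed: 1/640 → 1/500 → 1/400 — 2/3 stop longer (brighter).
ISO: 2500 → 2000 → 1600 → 1250 → 1000 → 800 — 1 2/3 stops lower (darker).
Net: +2/3 +2/3 −1 2/3 = −1/3 stops.

1/3 stop darker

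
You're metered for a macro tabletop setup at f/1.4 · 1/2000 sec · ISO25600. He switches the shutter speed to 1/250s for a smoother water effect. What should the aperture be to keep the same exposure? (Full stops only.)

Shutter speed: 1/2000 → 1/1000 → 1/500 → 1/250 — 3 stops longer (brighter).
Need 3 stops darker from the aperture: f/1.4 → f/2 → f/2.8 → f/4.

f/4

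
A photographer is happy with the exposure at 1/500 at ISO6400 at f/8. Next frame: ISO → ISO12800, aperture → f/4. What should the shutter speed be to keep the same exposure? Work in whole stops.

ISO: 6400 → 12800 — 1 stop raised (brighter).
Aperture: f/8 → f/5.6 → f/4 — 2 stops opened up (brighter).
Net change so far: 3 stops brighter. Offset with the shutter speed: 1/500 → 1/1000 → 1/2000 → 1/4000.

1/4000s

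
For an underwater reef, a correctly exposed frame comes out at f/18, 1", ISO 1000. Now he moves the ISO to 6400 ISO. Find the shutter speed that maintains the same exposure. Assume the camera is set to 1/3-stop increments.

ISO: 1000 → 1250 → 1600 → 2000 → 2500 → 3200 → 4000 → 5000 → 6400 — 2 2/3 stops raised (brighter).
Need 2 2/3 stops darker from the shutter speed: 1 → 0.8 → 0.6 → 0.5 → 0.4 → 0.3 → 1/4 → 1/5 → 1/6.

1/6s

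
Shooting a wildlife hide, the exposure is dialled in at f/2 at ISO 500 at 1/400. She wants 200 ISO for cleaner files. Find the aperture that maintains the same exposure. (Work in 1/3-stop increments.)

f/1.2

ISO: 500 → 400 → 320 → 250 → 200 — 1 1/3 stops dropped (darker).
Need 1 1/3 stops brighter from the aperture: f/2 → f/1.8 → f/1.6 → f/1.4 → f/1.2.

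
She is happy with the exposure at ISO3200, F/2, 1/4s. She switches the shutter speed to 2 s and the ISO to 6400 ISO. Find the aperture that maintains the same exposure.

f/8

Shutter speed: 1/4 → 1/2 → 1 → 2 — 3 stops slower (brighter).
ISO: 3200 → 6400 — 1 stop raised (brighter).
Net change so far: 4 stops brighter. Offset with the aperture: f/2 → f/2.8 → f/4 → f/5.6 → f/8.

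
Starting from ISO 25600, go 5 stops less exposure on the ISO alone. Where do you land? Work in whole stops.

ISO: 25600 → 12800 → 6400 → 3200 → 1600 → 800 — 5 stops lower (darker).

ISO 800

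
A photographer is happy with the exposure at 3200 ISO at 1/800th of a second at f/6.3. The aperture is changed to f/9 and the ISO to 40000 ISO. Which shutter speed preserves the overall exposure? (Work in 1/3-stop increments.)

1/5000s

Aperture: f/6.3 → f/7.1 → f/8 → f/9 — 1 stop smaller aperture (darker).
ISO: 3200 → 4000 → 5000 → 6400 → 8000 → 10000 → 12800 → 16000 → 20000 → 25600 → 32000 → 40000 — 3 2/3 stops raised (brighter).
Net change so far: 2 2/3 stops brighter. Offset with the shutter speed: 1/800 → 1/1000 → 1/1250 → 1/1600 → 1/2000 → 1/2500 → 1/3200 → 1/4000 → 1/5000.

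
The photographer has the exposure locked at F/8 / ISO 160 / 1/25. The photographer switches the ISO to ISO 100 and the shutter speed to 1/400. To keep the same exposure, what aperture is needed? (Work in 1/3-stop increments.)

f/1.6

ISO: 160 → 125 → 100 — 2/3 stop dropped (darker).
Shutter speed: 1/25 → 1/30 → 1/40 → 1/50 → 1/60 → 1/80 → 1/100 → 1/125 → 1/160 → 1/200 → 1/250 → 1/320 → 1/400 — 4 stops shorter (darker).
Net change so far: 4 2/3 stops darker. Offset with the aperture: f/8 → f/7.1 → f/6.3 → f/5.6 → f/5 → f/4.5 → f/4 → f/3.5 → f/3.2 → f/2.8 → f/2.5 → f/2.2 → f/2 → f/1.8 → f/1.6.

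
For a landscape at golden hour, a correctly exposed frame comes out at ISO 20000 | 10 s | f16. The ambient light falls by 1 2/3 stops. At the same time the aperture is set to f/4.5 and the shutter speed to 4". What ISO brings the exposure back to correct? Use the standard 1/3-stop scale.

Scene light: 1 2/3 stops darker.
Aperture: f/16 → f/14 → f/13 → f/11 → f/10 → f/9 → f/8 → f/7.1 → f/6.3 → f/5.6 → f/5 → f/4.5 — 3 2/3 stops larger aperture (brighter).
Shutter speed: 10 → 8 → 6 → 5 → 4 — 1 1/3 stops faster (darker).
Net so far: 2/3 stop brighter. ISO: 20000 → 16000 → 12800.

ISO 12800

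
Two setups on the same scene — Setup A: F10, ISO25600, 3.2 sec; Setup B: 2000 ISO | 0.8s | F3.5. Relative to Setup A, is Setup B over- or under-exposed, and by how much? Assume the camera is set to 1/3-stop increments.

Aperture: f/10 → f/9 → f/8 → f/7.1 → f/6.3 → f/5.6 → f/5 → f/4.5 → f/4 → f/3.5 — 3 stops wider (brighter).
Shutter speed: 3.2 → 2.5 → 2 → 1.6 → 1.3 → 1 → 0.8 — 2 stops faster (darker).
ISO: 25600 → 20000 → 16000 → 12800 → 10000 → 8000 → 6400 → 5000 → 4000 → 3200 → 2500 → 2000 — 3 2/3 stops dropped (darker).
Net: +3 −2 −3 2/3 = −2 2/3 stops.

2 2/3 stops darker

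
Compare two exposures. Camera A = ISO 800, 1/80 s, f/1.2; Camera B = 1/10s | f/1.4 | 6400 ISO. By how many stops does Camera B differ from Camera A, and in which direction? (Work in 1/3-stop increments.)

5 2/3 stops brighter

Aperture: f/1.2 → f/1.4 — 1/3 stop stopped down (darker).
Shutter speed: 1/80 → 1/60 → 1/50 → 1/40 → 1/30 → 1/25 → 1/20 → 1/15 → 1/13 → 1/10 — 3 stops slower (brighter).
ISO: 800 → 1000 → 1250 → 1600 → 2000 → 2500 → 3200 → 4000 → 5000 → 6400 — 3 stops higher (brighter).
Net: −1/3 +3 +3 = +5 2/3 stops.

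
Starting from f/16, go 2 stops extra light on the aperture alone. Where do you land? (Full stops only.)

f/8

Aperture: f/16 → f/11 → f/8 — 2 stops wider (brighter).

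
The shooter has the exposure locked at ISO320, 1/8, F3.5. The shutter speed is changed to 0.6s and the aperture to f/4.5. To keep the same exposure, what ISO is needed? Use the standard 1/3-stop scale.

ISO 100

Shutter speed: 1/8 → 1/6 → 1/5 → 1/4 → 0.3 → 0.4 → 0.5 → 0.6 — 2 1/3 stops slower (brighter).
Aperture: f/3.5 → f/4 → f/4.5 — 2/3 stop stopped down (darker).
Net change so far: 1 2/3 stops brighter. Offset with the ISO: 320 → 250 → 200 → 160 → 125 → 100.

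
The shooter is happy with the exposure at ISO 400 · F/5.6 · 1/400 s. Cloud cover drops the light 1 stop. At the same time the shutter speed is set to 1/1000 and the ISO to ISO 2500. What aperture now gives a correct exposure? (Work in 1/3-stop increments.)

Scene light: 1 stop darker.
Shutter speed: 1/400 → 1/500 → 1/640 → 1/800 → 1/1000 — 1 1/3 stops shorter (darker).
ISO: 400 → 500 → 640 → 800 → 1000 → 1250 → 1600 → 2000 → 2500 — 2 2/3 stops higher (brighter).
Net so far: 1/3 stop brighter. Aperture: f/5.6 → f/6.3.

f/6.3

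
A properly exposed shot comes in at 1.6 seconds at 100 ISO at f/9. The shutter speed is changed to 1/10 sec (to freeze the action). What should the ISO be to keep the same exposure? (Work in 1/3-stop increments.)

Shutter speed: 1.6 → 1.3 → 1 → 0.8 → 0.6 → 0.5 → 0.4 → 0.3 → 1/4 → 1/5 → 1/6 → 1/8 → 1/10 — 4 stops shorter (darker).
Need 4 stops brighter from the ISO: 100 → 125 → 160 → 200 → 250 → 320 → 400 → 500 → 640 → 800 → 1000 → 1250 → 1600.

ISO 1600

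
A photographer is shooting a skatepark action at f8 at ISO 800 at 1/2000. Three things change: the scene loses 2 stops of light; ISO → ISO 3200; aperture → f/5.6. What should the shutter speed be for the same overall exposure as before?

Scene light: 2 stops darker.
ISO: 800 → 1600 → 3200 — 2 stops raised (brighter).
Aperture: f/8 → f/5.6 — 1 stop opened up (brighter).
Net so far: 1 stop brighter. Shutter speed: 1/2000 → 1/4000.

1/4000s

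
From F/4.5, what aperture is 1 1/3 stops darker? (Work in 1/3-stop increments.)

f/7.1

Aperture: f/4.5 → f/5 → f/5.6 → f/6.3 → f/7.1 — 1 1/3 stops narrower (darker).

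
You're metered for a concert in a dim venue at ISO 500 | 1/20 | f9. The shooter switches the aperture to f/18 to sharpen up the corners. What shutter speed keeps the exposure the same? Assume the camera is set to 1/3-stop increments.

1/5s

Aperture: f/9 → f/10 → f/11 → f/13 → f/14 → f/16 → f/18 — 2 stops stopped down (darker).
Need 2 stops brighter from the shutter speed: 1/20 → 1/15 → 1/13 → 1/10 → 1/8 → 1/6 → 1/5.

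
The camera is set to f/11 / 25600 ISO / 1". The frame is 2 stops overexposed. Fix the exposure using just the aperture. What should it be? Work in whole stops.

f/22

Overexposed by 2 stops → need 2 stops darker.
Aperture: f/11 → f/16 → f/22.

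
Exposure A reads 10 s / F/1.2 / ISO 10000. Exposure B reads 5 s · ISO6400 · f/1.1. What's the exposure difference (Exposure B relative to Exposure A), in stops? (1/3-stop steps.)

Aperture: f/1.2 → f/1.1 — 1/3 stop larger aperture (brighter).
Shutter speed: 10 → 8 → 6 → 5 — 1 stop faster (darker).
ISO: 10000 → 8000 → 6400 — 2/3 stop dropped (darker).
Net: +1/3 −1 −2/3 = −1 1/3 stops.

1 1/3 stops darker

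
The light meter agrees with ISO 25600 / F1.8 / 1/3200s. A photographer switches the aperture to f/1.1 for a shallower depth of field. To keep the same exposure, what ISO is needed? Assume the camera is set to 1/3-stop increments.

Aperture: f/1.8 → f/1.6 → f/1.4 → f/1.2 → f/1.1 — 1 1/3 stops larger aperture (brighter).
Need 1 1/3 stops darker from the ISO: 25600 → 20000 → 16000 → 12800 → 10000.

ISO 10000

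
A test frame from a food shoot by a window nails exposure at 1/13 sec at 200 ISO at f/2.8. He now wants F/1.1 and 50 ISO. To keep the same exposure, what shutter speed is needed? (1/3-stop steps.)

1/20s

Aperture: f/2.8 → f/2.5 → f/2.2 → f/2 → f/1.8 → f/1.6 → f/1.4 → f/1.2 → f/1.1 — 2 2/3 stops wider (brighter).
ISO: 200 → 160 → 125 → 100 → 80 → 64 → 50 — 2 stops dropped (darker).
Net change so far: 2/3 stop brighter. Offset with the shutter speed: 1/13 → 1/15 → 1/20.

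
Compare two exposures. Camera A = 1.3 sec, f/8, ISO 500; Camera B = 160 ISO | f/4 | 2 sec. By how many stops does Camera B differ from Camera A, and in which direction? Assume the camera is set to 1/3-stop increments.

1 stop brighter

Aperture: f/8 → f/7.1 → f/6.3 → f/5.6 → f/5 → f/4.5 → f/4 — 2 stops larger aperture (brighter).
Shutter speed: 1.3 → 1.6 → 2 — 2/3 stop longer (brighter).
ISO: 500 → 400 → 320 → 250 → 200 → 160 — 1 2/3 stops dropped (darker).
Net: +2 +2/3 −1 2/3 = +1 stop.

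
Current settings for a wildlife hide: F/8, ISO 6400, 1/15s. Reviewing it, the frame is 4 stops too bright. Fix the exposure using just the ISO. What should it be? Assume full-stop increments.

ISO 400

Overexposed by 4 stops → need 4 stops darker.
ISO: 6400 → 3200 → 1600 → 800 → 400.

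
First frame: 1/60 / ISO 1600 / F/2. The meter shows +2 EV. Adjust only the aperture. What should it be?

f/4

Overexposed by 2 stops → need 2 stops darker.
Aperture: f/2 → f/2.8 → f/4.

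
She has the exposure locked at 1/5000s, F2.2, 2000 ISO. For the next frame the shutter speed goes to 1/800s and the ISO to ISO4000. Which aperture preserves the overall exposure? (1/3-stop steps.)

f/8

Shutter speed: 1/5000 → 1/4000 → 1/3200 → 1/2500 → 1/2000 → 1/1600 → 1/1250 → 1/1000 → 1/800 — 2 2/3 stops slower (brighter).
ISO: 2000 → 2500 → 3200 → 4000 — 1 stop higher (brighter).
Net change so far: 3 2/3 stops brighter. Offset with the aperture: f/2.2 → f/2.5 → f/2.8 → f/3.2 → f/3.5 → f/4 → f/4.5 → f/5 → f/5.6 → f/6.3 → f/7.1 → f/8.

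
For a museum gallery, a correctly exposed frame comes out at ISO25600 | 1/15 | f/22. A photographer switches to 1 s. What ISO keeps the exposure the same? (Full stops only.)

Shutter speed: 1/15 → 1/8 → 1/4 → 1/2 → 1 — 4 stops longer (brighter).
Need 4 stops darker from the ISO: 25600 → 12800 → 6400 → 3200 → 1600.

ISO 1600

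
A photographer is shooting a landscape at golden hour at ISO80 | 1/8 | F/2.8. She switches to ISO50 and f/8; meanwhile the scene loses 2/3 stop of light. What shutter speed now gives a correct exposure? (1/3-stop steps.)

Scene light: 2/3 stop darker.
ISO: 80 → 64 → 50 — 2/3 stop dropped (darker).
Aperture: f/2.8 → f/3.2 → f/3.5 → f/4 → f/4.5 → f/5 → f/5.6 → f/6.3 → f/7.1 → f/8 — 3 stops narrower (darker).
Net so far: 4 1/3 stops darker. Shutter speed: 1/8 → 1/6 → 1/5 → 1/4 → 0.3 → 0.4 → 0.5 → 0.6 → 0.8 → 1 → 1.3 → 1.6 → 2 → 2.5.

2.5 s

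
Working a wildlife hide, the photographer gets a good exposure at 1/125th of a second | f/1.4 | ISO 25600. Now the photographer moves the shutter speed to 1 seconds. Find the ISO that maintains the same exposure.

ISO 200

Shutter speed: 1/125 → 1/60 → 1/30 → 1/15 → 1/8 → 1/4 → 1/2 → 1 — 7 stops longer (brighter).
Need 7 stops darker from the ISO: 25600 → 12800 → 6400 → 3200 → 1600 → 800 → 400 → 200.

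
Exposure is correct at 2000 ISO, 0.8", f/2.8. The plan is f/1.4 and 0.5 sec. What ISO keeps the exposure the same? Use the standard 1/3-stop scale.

ISO 800

Aperture: f/2.8 → f/2.5 → f/2.2 → f/2 → f/1.8 → f/1.6 → f/1.4 — 2 stops wider (brighter).
Shutter speed: 0.8 → 0.6 → 0.5 — 2/3 stop shorter (darker).
Net change so far: 1 1/3 stops brighter. Offset with the ISO: 2000 → 1600 → 1250 → 1000 → 800.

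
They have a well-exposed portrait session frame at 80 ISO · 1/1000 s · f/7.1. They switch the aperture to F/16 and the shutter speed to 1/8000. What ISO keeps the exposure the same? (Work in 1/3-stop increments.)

Aperture: f/7.1 → f/8 → f/9 → f/10 → f/11 → f/13 → f/14 → f/16 — 2 1/3 stops smaller aperture (darker).
Shutter speed: 1/1000 → 1/1250 → 1/1600 → 1/2000 → 1/2500 → 1/3200 → 1/4000 → 1/5000 → 1/6400 → 1/8000 — 3 stops faster (darker).
Net change so far: 5 1/3 stops darker. Offset with the ISO: 80 → 100 → 125 → 160 → 200 → 250 → 320 → 400 → 500 → 640 → 800 → 1000 → 1250 → 1600 → 2000 → 2500 → 3200.

ISO 3200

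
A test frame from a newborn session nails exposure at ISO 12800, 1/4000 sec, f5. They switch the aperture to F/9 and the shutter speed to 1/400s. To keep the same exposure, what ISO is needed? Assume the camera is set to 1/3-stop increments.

ISO 4000

Aperture: f/5 → f/5.6 → f/6.3 → f/7.1 → f/8 → f/9 — 1 2/3 stops smaller aperture (darker).
Shutter speed: 1/4000 → 1/3200 → 1/2500 → 1/2000 → 1/1600 → 1/1250 → 1/1000 → 1/800 → 1/640 → 1/500 → 1/400 — 3 1/3 stops slower (brighter).
Net change so far: 1 2/3 stops brighter. Offset with the ISO: 12800 → 10000 → 8000 → 6400 → 5000 → 4000.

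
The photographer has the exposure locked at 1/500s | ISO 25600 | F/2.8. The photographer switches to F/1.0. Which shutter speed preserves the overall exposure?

1/4000s

Aperture: f/2.8 → f/2 → f/1.4 → f/1.0 — 3 stops opened up (brighter).
Need 3 stops darker from the shutter speed: 1/500 → 1/1000 → 1/2000 → 1/4000.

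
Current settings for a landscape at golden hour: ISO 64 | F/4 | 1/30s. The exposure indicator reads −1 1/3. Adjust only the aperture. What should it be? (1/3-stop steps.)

Underexposed by 1 1/3 stops → need 1 1/3 stops brighter.
Aperture: f/4 → f/3.5 → f/3.2 → f/2.8 → f/2.5.

f/2.5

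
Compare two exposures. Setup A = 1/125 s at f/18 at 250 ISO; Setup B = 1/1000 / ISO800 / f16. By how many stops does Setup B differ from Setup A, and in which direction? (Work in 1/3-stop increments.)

1 stop darker

Aperture: f/18 → f/16 — 1/3 stop opened up (brighter).
Shutter speed: 1/125 → 1/160 → 1/200 → 1/250 → 1/320 → 1/400 → 1/500 → 1/640 → 1/800 → 1/1000 — 3 stops faster (darker).
ISO: 250 → 320 → 400 → 500 → 640 → 800 — 1 2/3 stops raised (brighter).
Net: +1/3 −3 +1 2/3 = −1 stop.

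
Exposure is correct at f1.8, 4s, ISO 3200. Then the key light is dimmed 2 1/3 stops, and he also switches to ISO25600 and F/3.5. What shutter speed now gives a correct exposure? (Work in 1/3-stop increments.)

10 s

Scene light: 2 1/3 stops darker.
ISO: 3200 → 4000 → 5000 → 6400 → 8000 → 10000 → 12800 → 16000 → 20000 → 25600 — 3 stops higher (brighter).
Aperture: f/1.8 → f/2 → f/2.2 → f/2.5 → f/2.8 → f/3.2 → f/3.5 — 2 stops narrower (darker).
Net so far: 1 1/3 stops darker. Shutter speed: 4 → 5 → 6 → 8 → 10.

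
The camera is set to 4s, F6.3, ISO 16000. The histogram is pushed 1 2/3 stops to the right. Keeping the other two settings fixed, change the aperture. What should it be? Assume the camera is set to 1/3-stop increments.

f/11

Overexposed by 1 2/3 stops → need 1 2/3 stops darker.
Aperture: f/6.3 → f/7.1 → f/8 → f/9 → f/10 → f/11.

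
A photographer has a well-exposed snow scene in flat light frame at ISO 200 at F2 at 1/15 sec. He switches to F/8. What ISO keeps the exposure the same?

Aperture: f/2 → f/2.8 → f/4 → f/5.6 → f/8 — 4 stops smaller aperture (darker).
Need 4 stops brighter from the ISO: 200 → 400 → 800 → 1600 → 3200.

ISO 3200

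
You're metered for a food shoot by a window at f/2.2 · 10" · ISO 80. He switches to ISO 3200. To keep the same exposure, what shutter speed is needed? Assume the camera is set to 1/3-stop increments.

1/4s

ISO: 80 → 100 → 125 → 160 → 200 → 250 → 320 → 400 → 500 → 640 → 800 → 1000 → 1250 → 1600 → 2000 → 2500 → 3200 — 5 1/3 stops raised (brighter).
Need 5 1/3 stops darker from the shutter speed: 10 → 8 → 6 → 5 → 4 → 3.2 → 2.5 → 2 → 1.6 → 1.3 → 1 → 0.8 → 0.6 → 0.5 → 0.4 → 0.3 → 1/4.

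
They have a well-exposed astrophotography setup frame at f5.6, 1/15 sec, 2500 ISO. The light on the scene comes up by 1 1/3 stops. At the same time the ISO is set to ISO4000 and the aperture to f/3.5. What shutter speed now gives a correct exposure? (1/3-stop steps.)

Scene light: 1 1/3 stops brighter.
ISO: 2500 → 3200 → 4000 — 2/3 stop higher (brighter).
Aperture: f/5.6 → f/5 → f/4.5 → f/4 → f/3.5 — 1 1/3 stops wider (brighter).
Net so far: 3 1/3 stops brighter. Shutter speed: 1/15 → 1/20 → 1/25 → 1/30 → 1/40 → 1/50 → 1/60 → 1/80 → 1/100 → 1/125 → 1/160.

1/160s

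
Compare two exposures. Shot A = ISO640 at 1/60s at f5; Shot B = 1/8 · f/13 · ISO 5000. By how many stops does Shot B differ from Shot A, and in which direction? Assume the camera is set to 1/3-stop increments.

3 1/3 stops brighter

Aperture: f/5 → f/5.6 → f/6.3 → f/7.1 → f/8 → f/9 → f/10 → f/11 → f/13 — 2 2/3 stops narrower (darker).
Shutter speed: 1/60 → 1/50 → 1/40 → 1/30 → 1/25 → 1/20 → 1/15 → 1/13 → 1/10 → 1/8 — 3 stops longer (brighter).
ISO: 640 → 800 → 1000 → 1250 → 1600 → 2000 → 2500 → 3200 → 4000 → 5000 — 3 stops raised (brighter).
Net: −2 2/3 +3 +3 = +3 1/3 stops.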